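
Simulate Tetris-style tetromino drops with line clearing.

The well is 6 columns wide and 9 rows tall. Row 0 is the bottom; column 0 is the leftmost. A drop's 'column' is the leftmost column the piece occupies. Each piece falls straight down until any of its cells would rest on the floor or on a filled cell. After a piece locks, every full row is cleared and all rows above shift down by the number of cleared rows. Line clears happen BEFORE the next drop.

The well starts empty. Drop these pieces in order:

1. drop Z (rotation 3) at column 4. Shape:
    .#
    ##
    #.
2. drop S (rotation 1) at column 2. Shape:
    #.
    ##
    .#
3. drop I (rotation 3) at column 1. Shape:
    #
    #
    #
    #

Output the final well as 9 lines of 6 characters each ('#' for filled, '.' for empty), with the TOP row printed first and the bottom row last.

Answer: ......
......
......
......
......
.#....
.##..#
.#####
.#.##.

Derivation:
Drop 1: Z rot3 at col 4 lands with bottom-row=0; cleared 0 line(s) (total 0); column heights now [0 0 0 0 2 3], max=3
Drop 2: S rot1 at col 2 lands with bottom-row=0; cleared 0 line(s) (total 0); column heights now [0 0 3 2 2 3], max=3
Drop 3: I rot3 at col 1 lands with bottom-row=0; cleared 0 line(s) (total 0); column heights now [0 4 3 2 2 3], max=4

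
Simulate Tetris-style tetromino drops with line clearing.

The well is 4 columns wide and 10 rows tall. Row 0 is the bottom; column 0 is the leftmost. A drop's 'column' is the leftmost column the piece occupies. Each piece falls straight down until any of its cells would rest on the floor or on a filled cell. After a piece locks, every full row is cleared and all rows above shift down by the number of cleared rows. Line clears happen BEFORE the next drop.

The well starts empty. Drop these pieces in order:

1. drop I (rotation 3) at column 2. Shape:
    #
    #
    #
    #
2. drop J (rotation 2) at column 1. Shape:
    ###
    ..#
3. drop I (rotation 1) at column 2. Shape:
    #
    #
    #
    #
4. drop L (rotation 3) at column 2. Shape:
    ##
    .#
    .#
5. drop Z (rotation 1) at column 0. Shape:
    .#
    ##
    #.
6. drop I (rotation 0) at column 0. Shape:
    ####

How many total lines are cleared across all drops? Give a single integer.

Answer: 2

Derivation:
Drop 1: I rot3 at col 2 lands with bottom-row=0; cleared 0 line(s) (total 0); column heights now [0 0 4 0], max=4
Drop 2: J rot2 at col 1 lands with bottom-row=3; cleared 0 line(s) (total 0); column heights now [0 5 5 5], max=5
Drop 3: I rot1 at col 2 lands with bottom-row=5; cleared 0 line(s) (total 0); column heights now [0 5 9 5], max=9
Drop 4: L rot3 at col 2 lands with bottom-row=7; cleared 0 line(s) (total 0); column heights now [0 5 10 10], max=10
Drop 5: Z rot1 at col 0 lands with bottom-row=4; cleared 1 line(s) (total 1); column heights now [5 6 9 9], max=9
Drop 6: I rot0 at col 0 lands with bottom-row=9; cleared 1 line(s) (total 2); column heights now [5 6 9 9], max=9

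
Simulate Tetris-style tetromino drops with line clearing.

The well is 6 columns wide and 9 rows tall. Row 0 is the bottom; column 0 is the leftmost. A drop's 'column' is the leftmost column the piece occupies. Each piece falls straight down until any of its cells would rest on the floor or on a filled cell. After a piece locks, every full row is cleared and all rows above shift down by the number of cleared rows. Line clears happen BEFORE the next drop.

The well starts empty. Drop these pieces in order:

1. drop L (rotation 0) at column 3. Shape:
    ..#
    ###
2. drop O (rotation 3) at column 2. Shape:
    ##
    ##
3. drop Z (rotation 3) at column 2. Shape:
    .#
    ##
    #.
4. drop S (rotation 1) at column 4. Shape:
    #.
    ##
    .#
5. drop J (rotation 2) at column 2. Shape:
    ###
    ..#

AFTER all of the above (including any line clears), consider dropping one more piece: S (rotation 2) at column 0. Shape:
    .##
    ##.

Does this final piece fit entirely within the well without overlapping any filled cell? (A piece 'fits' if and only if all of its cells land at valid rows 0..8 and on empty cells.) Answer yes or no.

Answer: yes

Derivation:
Drop 1: L rot0 at col 3 lands with bottom-row=0; cleared 0 line(s) (total 0); column heights now [0 0 0 1 1 2], max=2
Drop 2: O rot3 at col 2 lands with bottom-row=1; cleared 0 line(s) (total 0); column heights now [0 0 3 3 1 2], max=3
Drop 3: Z rot3 at col 2 lands with bottom-row=3; cleared 0 line(s) (total 0); column heights now [0 0 5 6 1 2], max=6
Drop 4: S rot1 at col 4 lands with bottom-row=2; cleared 0 line(s) (total 0); column heights now [0 0 5 6 5 4], max=6
Drop 5: J rot2 at col 2 lands with bottom-row=5; cleared 0 line(s) (total 0); column heights now [0 0 7 7 7 4], max=7
Test piece S rot2 at col 0 (width 3): heights before test = [0 0 7 7 7 4]; fits = True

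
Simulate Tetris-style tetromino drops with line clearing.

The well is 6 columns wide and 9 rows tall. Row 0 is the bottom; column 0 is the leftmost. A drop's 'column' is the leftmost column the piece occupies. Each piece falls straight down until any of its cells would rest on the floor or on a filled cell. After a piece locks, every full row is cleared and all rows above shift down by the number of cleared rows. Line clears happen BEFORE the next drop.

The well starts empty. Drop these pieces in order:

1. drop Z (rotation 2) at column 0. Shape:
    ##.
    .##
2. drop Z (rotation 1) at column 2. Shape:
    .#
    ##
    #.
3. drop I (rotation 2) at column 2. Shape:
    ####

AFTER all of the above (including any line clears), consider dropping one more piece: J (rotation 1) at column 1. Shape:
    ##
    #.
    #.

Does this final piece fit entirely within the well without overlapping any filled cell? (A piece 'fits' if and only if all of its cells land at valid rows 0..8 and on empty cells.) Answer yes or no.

Drop 1: Z rot2 at col 0 lands with bottom-row=0; cleared 0 line(s) (total 0); column heights now [2 2 1 0 0 0], max=2
Drop 2: Z rot1 at col 2 lands with bottom-row=1; cleared 0 line(s) (total 0); column heights now [2 2 3 4 0 0], max=4
Drop 3: I rot2 at col 2 lands with bottom-row=4; cleared 0 line(s) (total 0); column heights now [2 2 5 5 5 5], max=5
Test piece J rot1 at col 1 (width 2): heights before test = [2 2 5 5 5 5]; fits = True

Answer: yes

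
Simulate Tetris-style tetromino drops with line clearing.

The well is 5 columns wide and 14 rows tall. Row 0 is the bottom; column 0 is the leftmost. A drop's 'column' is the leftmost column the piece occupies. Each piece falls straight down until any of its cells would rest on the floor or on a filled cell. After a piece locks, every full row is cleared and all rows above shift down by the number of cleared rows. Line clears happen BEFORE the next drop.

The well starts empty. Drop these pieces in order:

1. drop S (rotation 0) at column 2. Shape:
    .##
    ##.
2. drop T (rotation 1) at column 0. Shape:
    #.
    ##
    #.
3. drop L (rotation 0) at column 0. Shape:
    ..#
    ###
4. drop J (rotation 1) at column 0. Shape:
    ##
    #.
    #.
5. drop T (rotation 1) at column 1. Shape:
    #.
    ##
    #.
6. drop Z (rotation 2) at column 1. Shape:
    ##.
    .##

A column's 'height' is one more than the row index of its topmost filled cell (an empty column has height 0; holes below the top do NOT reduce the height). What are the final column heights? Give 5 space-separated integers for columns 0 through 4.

Answer: 7 11 11 10 2

Derivation:
Drop 1: S rot0 at col 2 lands with bottom-row=0; cleared 0 line(s) (total 0); column heights now [0 0 1 2 2], max=2
Drop 2: T rot1 at col 0 lands with bottom-row=0; cleared 0 line(s) (total 0); column heights now [3 2 1 2 2], max=3
Drop 3: L rot0 at col 0 lands with bottom-row=3; cleared 0 line(s) (total 0); column heights now [4 4 5 2 2], max=5
Drop 4: J rot1 at col 0 lands with bottom-row=4; cleared 0 line(s) (total 0); column heights now [7 7 5 2 2], max=7
Drop 5: T rot1 at col 1 lands with bottom-row=7; cleared 0 line(s) (total 0); column heights now [7 10 9 2 2], max=10
Drop 6: Z rot2 at col 1 lands with bottom-row=9; cleared 0 line(s) (total 0); column heights now [7 11 11 10 2], max=11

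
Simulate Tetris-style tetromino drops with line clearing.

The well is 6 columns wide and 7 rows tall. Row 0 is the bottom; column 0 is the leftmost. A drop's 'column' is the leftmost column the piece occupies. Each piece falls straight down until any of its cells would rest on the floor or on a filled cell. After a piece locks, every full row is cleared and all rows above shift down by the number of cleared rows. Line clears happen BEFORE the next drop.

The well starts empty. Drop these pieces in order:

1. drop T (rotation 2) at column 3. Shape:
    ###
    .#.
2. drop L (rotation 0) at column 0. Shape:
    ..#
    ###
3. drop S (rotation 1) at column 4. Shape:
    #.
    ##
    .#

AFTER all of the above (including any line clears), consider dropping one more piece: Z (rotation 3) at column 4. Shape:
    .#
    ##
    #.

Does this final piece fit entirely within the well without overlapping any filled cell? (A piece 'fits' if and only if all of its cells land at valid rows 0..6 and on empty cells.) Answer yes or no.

Drop 1: T rot2 at col 3 lands with bottom-row=0; cleared 0 line(s) (total 0); column heights now [0 0 0 2 2 2], max=2
Drop 2: L rot0 at col 0 lands with bottom-row=0; cleared 0 line(s) (total 0); column heights now [1 1 2 2 2 2], max=2
Drop 3: S rot1 at col 4 lands with bottom-row=2; cleared 0 line(s) (total 0); column heights now [1 1 2 2 5 4], max=5
Test piece Z rot3 at col 4 (width 2): heights before test = [1 1 2 2 5 4]; fits = False

Answer: no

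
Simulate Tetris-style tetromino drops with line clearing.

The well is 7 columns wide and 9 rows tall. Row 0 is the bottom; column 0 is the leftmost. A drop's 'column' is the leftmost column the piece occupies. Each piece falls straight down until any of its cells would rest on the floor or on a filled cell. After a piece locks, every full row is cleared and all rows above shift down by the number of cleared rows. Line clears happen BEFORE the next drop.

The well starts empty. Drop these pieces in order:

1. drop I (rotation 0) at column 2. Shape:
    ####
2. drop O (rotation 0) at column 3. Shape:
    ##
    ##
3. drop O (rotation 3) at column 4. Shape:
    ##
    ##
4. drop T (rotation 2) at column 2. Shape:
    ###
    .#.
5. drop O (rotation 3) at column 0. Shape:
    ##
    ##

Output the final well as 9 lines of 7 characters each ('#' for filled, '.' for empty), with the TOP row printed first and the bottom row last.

Answer: .......
.......
.......
..###..
...###.
....##.
...##..
##.##..
######.

Derivation:
Drop 1: I rot0 at col 2 lands with bottom-row=0; cleared 0 line(s) (total 0); column heights now [0 0 1 1 1 1 0], max=1
Drop 2: O rot0 at col 3 lands with bottom-row=1; cleared 0 line(s) (total 0); column heights now [0 0 1 3 3 1 0], max=3
Drop 3: O rot3 at col 4 lands with bottom-row=3; cleared 0 line(s) (total 0); column heights now [0 0 1 3 5 5 0], max=5
Drop 4: T rot2 at col 2 lands with bottom-row=4; cleared 0 line(s) (total 0); column heights now [0 0 6 6 6 5 0], max=6
Drop 5: O rot3 at col 0 lands with bottom-row=0; cleared 0 line(s) (total 0); column heights now [2 2 6 6 6 5 0], max=6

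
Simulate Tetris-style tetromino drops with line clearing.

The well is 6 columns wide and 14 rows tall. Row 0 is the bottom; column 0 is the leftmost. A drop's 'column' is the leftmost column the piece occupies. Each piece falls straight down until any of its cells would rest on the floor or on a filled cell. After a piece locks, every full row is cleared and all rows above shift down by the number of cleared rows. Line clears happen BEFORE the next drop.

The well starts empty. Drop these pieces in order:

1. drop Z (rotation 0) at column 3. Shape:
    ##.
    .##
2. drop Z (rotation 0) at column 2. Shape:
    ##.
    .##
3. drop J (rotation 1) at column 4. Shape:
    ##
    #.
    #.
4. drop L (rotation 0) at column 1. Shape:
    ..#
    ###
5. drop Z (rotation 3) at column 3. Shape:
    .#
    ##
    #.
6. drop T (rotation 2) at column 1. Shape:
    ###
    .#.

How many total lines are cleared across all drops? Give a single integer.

Drop 1: Z rot0 at col 3 lands with bottom-row=0; cleared 0 line(s) (total 0); column heights now [0 0 0 2 2 1], max=2
Drop 2: Z rot0 at col 2 lands with bottom-row=2; cleared 0 line(s) (total 0); column heights now [0 0 4 4 3 1], max=4
Drop 3: J rot1 at col 4 lands with bottom-row=3; cleared 0 line(s) (total 0); column heights now [0 0 4 4 6 6], max=6
Drop 4: L rot0 at col 1 lands with bottom-row=4; cleared 0 line(s) (total 0); column heights now [0 5 5 6 6 6], max=6
Drop 5: Z rot3 at col 3 lands with bottom-row=6; cleared 0 line(s) (total 0); column heights now [0 5 5 8 9 6], max=9
Drop 6: T rot2 at col 1 lands with bottom-row=7; cleared 0 line(s) (total 0); column heights now [0 9 9 9 9 6], max=9

Answer: 0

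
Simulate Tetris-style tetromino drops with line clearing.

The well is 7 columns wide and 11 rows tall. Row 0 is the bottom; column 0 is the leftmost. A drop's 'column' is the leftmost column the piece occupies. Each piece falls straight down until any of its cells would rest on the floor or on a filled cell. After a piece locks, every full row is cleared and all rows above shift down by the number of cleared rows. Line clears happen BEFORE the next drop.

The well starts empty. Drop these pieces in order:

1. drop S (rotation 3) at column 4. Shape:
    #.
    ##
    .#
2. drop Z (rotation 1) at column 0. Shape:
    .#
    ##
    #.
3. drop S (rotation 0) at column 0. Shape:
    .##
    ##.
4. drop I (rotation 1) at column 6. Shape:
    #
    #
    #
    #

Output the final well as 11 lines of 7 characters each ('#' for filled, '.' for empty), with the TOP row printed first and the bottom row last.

Drop 1: S rot3 at col 4 lands with bottom-row=0; cleared 0 line(s) (total 0); column heights now [0 0 0 0 3 2 0], max=3
Drop 2: Z rot1 at col 0 lands with bottom-row=0; cleared 0 line(s) (total 0); column heights now [2 3 0 0 3 2 0], max=3
Drop 3: S rot0 at col 0 lands with bottom-row=3; cleared 0 line(s) (total 0); column heights now [4 5 5 0 3 2 0], max=5
Drop 4: I rot1 at col 6 lands with bottom-row=0; cleared 0 line(s) (total 0); column heights now [4 5 5 0 3 2 4], max=5

Answer: .......
.......
.......
.......
.......
.......
.##....
##....#
.#..#.#
##..###
#....##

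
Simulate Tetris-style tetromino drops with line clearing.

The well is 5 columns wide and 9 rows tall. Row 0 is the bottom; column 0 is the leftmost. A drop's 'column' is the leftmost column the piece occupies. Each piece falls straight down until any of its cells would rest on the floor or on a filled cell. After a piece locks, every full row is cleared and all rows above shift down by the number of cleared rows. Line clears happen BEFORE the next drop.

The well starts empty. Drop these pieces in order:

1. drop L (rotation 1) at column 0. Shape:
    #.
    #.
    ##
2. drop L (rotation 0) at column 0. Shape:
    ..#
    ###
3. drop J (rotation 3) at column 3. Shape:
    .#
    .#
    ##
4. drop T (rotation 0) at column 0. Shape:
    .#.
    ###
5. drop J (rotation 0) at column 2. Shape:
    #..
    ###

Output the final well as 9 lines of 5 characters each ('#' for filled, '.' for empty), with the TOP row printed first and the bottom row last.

Drop 1: L rot1 at col 0 lands with bottom-row=0; cleared 0 line(s) (total 0); column heights now [3 1 0 0 0], max=3
Drop 2: L rot0 at col 0 lands with bottom-row=3; cleared 0 line(s) (total 0); column heights now [4 4 5 0 0], max=5
Drop 3: J rot3 at col 3 lands with bottom-row=0; cleared 0 line(s) (total 0); column heights now [4 4 5 1 3], max=5
Drop 4: T rot0 at col 0 lands with bottom-row=5; cleared 0 line(s) (total 0); column heights now [6 7 6 1 3], max=7
Drop 5: J rot0 at col 2 lands with bottom-row=6; cleared 0 line(s) (total 0); column heights now [6 7 8 7 7], max=8

Answer: .....
..#..
.####
###..
..#..
###..
#...#
#...#
##.##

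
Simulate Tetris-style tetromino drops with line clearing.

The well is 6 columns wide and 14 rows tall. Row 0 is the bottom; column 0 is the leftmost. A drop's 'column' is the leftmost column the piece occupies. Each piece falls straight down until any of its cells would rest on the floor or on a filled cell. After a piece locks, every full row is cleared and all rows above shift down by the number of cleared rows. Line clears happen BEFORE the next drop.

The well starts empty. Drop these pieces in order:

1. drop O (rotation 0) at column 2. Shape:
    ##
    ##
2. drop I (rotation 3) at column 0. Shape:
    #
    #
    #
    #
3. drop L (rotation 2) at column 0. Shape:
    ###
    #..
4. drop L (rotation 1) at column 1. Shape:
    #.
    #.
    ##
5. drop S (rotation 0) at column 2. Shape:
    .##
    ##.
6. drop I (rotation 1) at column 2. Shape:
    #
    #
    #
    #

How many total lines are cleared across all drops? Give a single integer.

Answer: 0

Derivation:
Drop 1: O rot0 at col 2 lands with bottom-row=0; cleared 0 line(s) (total 0); column heights now [0 0 2 2 0 0], max=2
Drop 2: I rot3 at col 0 lands with bottom-row=0; cleared 0 line(s) (total 0); column heights now [4 0 2 2 0 0], max=4
Drop 3: L rot2 at col 0 lands with bottom-row=4; cleared 0 line(s) (total 0); column heights now [6 6 6 2 0 0], max=6
Drop 4: L rot1 at col 1 lands with bottom-row=6; cleared 0 line(s) (total 0); column heights now [6 9 7 2 0 0], max=9
Drop 5: S rot0 at col 2 lands with bottom-row=7; cleared 0 line(s) (total 0); column heights now [6 9 8 9 9 0], max=9
Drop 6: I rot1 at col 2 lands with bottom-row=8; cleared 0 line(s) (total 0); column heights now [6 9 12 9 9 0], max=12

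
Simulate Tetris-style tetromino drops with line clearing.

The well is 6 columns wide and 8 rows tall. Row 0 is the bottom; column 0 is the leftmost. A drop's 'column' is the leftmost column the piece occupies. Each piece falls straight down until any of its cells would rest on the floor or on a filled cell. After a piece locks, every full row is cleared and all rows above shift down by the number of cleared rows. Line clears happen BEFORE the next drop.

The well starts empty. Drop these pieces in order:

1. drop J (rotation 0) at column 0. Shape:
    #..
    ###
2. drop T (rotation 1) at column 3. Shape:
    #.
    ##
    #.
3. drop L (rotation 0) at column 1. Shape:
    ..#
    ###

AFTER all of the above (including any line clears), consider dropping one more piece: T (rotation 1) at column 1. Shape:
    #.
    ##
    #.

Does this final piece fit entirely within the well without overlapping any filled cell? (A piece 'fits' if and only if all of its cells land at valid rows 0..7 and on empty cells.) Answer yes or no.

Answer: yes

Derivation:
Drop 1: J rot0 at col 0 lands with bottom-row=0; cleared 0 line(s) (total 0); column heights now [2 1 1 0 0 0], max=2
Drop 2: T rot1 at col 3 lands with bottom-row=0; cleared 0 line(s) (total 0); column heights now [2 1 1 3 2 0], max=3
Drop 3: L rot0 at col 1 lands with bottom-row=3; cleared 0 line(s) (total 0); column heights now [2 4 4 5 2 0], max=5
Test piece T rot1 at col 1 (width 2): heights before test = [2 4 4 5 2 0]; fits = True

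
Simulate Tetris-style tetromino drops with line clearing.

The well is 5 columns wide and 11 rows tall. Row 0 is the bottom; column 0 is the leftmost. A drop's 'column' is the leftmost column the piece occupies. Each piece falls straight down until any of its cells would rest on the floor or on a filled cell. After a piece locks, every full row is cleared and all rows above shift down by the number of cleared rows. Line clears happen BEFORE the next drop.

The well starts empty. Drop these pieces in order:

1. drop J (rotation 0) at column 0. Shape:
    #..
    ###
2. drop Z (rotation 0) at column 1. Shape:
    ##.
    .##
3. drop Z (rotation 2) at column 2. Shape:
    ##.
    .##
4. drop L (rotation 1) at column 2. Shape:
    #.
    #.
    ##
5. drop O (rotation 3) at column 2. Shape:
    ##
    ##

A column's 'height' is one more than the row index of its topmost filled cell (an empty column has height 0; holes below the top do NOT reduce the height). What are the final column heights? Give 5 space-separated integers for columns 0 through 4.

Drop 1: J rot0 at col 0 lands with bottom-row=0; cleared 0 line(s) (total 0); column heights now [2 1 1 0 0], max=2
Drop 2: Z rot0 at col 1 lands with bottom-row=1; cleared 0 line(s) (total 0); column heights now [2 3 3 2 0], max=3
Drop 3: Z rot2 at col 2 lands with bottom-row=2; cleared 0 line(s) (total 0); column heights now [2 3 4 4 3], max=4
Drop 4: L rot1 at col 2 lands with bottom-row=4; cleared 0 line(s) (total 0); column heights now [2 3 7 5 3], max=7
Drop 5: O rot3 at col 2 lands with bottom-row=7; cleared 0 line(s) (total 0); column heights now [2 3 9 9 3], max=9

Answer: 2 3 9 9 3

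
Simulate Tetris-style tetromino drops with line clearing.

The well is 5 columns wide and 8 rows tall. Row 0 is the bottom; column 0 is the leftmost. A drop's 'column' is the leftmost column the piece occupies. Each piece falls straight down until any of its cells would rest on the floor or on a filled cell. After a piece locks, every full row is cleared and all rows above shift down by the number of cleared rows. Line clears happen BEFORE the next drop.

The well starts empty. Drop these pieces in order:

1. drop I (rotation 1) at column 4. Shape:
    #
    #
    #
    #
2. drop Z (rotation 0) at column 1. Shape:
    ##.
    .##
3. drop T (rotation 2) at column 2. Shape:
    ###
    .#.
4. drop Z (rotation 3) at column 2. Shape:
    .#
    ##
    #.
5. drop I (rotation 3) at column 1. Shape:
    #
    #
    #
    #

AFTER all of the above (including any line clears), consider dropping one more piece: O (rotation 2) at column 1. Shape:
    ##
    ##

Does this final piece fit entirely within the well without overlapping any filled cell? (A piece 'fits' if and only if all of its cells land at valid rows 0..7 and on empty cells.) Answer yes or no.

Answer: no

Derivation:
Drop 1: I rot1 at col 4 lands with bottom-row=0; cleared 0 line(s) (total 0); column heights now [0 0 0 0 4], max=4
Drop 2: Z rot0 at col 1 lands with bottom-row=0; cleared 0 line(s) (total 0); column heights now [0 2 2 1 4], max=4
Drop 3: T rot2 at col 2 lands with bottom-row=3; cleared 0 line(s) (total 0); column heights now [0 2 5 5 5], max=5
Drop 4: Z rot3 at col 2 lands with bottom-row=5; cleared 0 line(s) (total 0); column heights now [0 2 7 8 5], max=8
Drop 5: I rot3 at col 1 lands with bottom-row=2; cleared 0 line(s) (total 0); column heights now [0 6 7 8 5], max=8
Test piece O rot2 at col 1 (width 2): heights before test = [0 6 7 8 5]; fits = False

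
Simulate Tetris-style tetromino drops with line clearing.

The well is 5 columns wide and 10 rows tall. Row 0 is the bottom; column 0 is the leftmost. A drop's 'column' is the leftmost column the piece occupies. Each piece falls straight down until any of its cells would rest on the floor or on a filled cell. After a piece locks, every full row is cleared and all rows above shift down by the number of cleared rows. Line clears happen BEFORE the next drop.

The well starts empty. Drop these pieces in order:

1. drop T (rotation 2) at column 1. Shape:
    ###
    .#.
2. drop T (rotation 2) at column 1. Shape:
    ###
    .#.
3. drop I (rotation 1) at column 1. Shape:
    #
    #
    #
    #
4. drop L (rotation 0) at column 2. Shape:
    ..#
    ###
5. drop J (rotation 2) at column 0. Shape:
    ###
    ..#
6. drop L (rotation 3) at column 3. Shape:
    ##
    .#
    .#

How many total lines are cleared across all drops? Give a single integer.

Drop 1: T rot2 at col 1 lands with bottom-row=0; cleared 0 line(s) (total 0); column heights now [0 2 2 2 0], max=2
Drop 2: T rot2 at col 1 lands with bottom-row=2; cleared 0 line(s) (total 0); column heights now [0 4 4 4 0], max=4
Drop 3: I rot1 at col 1 lands with bottom-row=4; cleared 0 line(s) (total 0); column heights now [0 8 4 4 0], max=8
Drop 4: L rot0 at col 2 lands with bottom-row=4; cleared 0 line(s) (total 0); column heights now [0 8 5 5 6], max=8
Drop 5: J rot2 at col 0 lands with bottom-row=7; cleared 0 line(s) (total 0); column heights now [9 9 9 5 6], max=9
Drop 6: L rot3 at col 3 lands with bottom-row=6; cleared 1 line(s) (total 1); column heights now [0 8 8 5 8], max=8

Answer: 1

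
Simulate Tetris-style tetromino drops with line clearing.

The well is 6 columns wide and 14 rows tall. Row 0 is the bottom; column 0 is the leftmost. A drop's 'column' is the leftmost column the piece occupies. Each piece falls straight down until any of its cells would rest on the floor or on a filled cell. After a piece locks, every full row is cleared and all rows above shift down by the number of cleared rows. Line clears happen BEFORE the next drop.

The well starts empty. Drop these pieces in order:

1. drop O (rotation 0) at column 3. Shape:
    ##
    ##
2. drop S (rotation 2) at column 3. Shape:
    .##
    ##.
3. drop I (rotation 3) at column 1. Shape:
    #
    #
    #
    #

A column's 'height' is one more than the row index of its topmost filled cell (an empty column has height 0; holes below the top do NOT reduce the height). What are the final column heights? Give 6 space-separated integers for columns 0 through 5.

Drop 1: O rot0 at col 3 lands with bottom-row=0; cleared 0 line(s) (total 0); column heights now [0 0 0 2 2 0], max=2
Drop 2: S rot2 at col 3 lands with bottom-row=2; cleared 0 line(s) (total 0); column heights now [0 0 0 3 4 4], max=4
Drop 3: I rot3 at col 1 lands with bottom-row=0; cleared 0 line(s) (total 0); column heights now [0 4 0 3 4 4], max=4

Answer: 0 4 0 3 4 4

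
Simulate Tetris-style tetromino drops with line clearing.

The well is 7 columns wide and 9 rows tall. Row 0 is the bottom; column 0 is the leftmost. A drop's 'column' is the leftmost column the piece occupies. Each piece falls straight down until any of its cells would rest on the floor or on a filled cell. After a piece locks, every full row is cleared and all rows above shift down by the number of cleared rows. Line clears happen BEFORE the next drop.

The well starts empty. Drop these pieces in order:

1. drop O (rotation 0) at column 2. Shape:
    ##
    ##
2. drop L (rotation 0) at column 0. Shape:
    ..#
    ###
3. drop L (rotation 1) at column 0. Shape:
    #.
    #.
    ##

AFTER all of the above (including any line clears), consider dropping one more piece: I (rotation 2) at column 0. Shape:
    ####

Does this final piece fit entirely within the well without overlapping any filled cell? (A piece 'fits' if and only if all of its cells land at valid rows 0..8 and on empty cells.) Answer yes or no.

Drop 1: O rot0 at col 2 lands with bottom-row=0; cleared 0 line(s) (total 0); column heights now [0 0 2 2 0 0 0], max=2
Drop 2: L rot0 at col 0 lands with bottom-row=2; cleared 0 line(s) (total 0); column heights now [3 3 4 2 0 0 0], max=4
Drop 3: L rot1 at col 0 lands with bottom-row=3; cleared 0 line(s) (total 0); column heights now [6 4 4 2 0 0 0], max=6
Test piece I rot2 at col 0 (width 4): heights before test = [6 4 4 2 0 0 0]; fits = True

Answer: yes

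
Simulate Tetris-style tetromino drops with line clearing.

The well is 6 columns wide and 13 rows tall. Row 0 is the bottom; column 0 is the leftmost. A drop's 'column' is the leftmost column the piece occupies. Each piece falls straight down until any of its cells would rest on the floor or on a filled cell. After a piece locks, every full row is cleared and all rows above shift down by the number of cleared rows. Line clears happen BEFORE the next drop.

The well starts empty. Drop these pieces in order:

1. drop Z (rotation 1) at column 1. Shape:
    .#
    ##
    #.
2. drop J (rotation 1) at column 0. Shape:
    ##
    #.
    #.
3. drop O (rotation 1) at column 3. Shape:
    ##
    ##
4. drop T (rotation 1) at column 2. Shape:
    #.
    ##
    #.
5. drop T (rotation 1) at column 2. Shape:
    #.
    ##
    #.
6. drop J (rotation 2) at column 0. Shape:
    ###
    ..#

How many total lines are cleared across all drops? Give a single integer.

Drop 1: Z rot1 at col 1 lands with bottom-row=0; cleared 0 line(s) (total 0); column heights now [0 2 3 0 0 0], max=3
Drop 2: J rot1 at col 0 lands with bottom-row=0; cleared 0 line(s) (total 0); column heights now [3 3 3 0 0 0], max=3
Drop 3: O rot1 at col 3 lands with bottom-row=0; cleared 0 line(s) (total 0); column heights now [3 3 3 2 2 0], max=3
Drop 4: T rot1 at col 2 lands with bottom-row=3; cleared 0 line(s) (total 0); column heights now [3 3 6 5 2 0], max=6
Drop 5: T rot1 at col 2 lands with bottom-row=6; cleared 0 line(s) (total 0); column heights now [3 3 9 8 2 0], max=9
Drop 6: J rot2 at col 0 lands with bottom-row=9; cleared 0 line(s) (total 0); column heights now [11 11 11 8 2 0], max=11

Answer: 0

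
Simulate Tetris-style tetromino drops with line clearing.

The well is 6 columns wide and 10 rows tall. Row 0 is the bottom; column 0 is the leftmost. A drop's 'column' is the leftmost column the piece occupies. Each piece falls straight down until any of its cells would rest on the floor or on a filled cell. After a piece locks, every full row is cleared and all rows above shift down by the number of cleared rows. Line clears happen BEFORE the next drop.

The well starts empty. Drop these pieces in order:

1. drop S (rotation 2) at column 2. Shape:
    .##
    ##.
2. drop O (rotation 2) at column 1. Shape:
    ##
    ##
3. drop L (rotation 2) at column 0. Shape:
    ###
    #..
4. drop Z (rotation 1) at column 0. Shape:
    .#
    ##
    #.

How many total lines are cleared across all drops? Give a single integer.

Answer: 0

Derivation:
Drop 1: S rot2 at col 2 lands with bottom-row=0; cleared 0 line(s) (total 0); column heights now [0 0 1 2 2 0], max=2
Drop 2: O rot2 at col 1 lands with bottom-row=1; cleared 0 line(s) (total 0); column heights now [0 3 3 2 2 0], max=3
Drop 3: L rot2 at col 0 lands with bottom-row=2; cleared 0 line(s) (total 0); column heights now [4 4 4 2 2 0], max=4
Drop 4: Z rot1 at col 0 lands with bottom-row=4; cleared 0 line(s) (total 0); column heights now [6 7 4 2 2 0], max=7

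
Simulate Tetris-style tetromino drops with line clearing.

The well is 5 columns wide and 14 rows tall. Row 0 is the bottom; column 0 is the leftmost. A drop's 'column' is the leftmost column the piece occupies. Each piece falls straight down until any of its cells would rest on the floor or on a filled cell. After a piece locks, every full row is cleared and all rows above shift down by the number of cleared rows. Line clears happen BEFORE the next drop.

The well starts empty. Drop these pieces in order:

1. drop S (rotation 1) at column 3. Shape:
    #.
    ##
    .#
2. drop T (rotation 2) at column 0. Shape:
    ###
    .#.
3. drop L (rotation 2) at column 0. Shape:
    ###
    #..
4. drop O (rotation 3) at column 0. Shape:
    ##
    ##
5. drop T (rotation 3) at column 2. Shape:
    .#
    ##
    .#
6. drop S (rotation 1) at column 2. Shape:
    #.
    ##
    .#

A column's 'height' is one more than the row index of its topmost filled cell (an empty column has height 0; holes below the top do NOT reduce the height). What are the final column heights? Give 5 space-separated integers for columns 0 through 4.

Drop 1: S rot1 at col 3 lands with bottom-row=0; cleared 0 line(s) (total 0); column heights now [0 0 0 3 2], max=3
Drop 2: T rot2 at col 0 lands with bottom-row=0; cleared 1 line(s) (total 1); column heights now [0 1 0 2 1], max=2
Drop 3: L rot2 at col 0 lands with bottom-row=0; cleared 0 line(s) (total 1); column heights now [2 2 2 2 1], max=2
Drop 4: O rot3 at col 0 lands with bottom-row=2; cleared 0 line(s) (total 1); column heights now [4 4 2 2 1], max=4
Drop 5: T rot3 at col 2 lands with bottom-row=2; cleared 0 line(s) (total 1); column heights now [4 4 4 5 1], max=5
Drop 6: S rot1 at col 2 lands with bottom-row=5; cleared 0 line(s) (total 1); column heights now [4 4 8 7 1], max=8

Answer: 4 4 8 7 1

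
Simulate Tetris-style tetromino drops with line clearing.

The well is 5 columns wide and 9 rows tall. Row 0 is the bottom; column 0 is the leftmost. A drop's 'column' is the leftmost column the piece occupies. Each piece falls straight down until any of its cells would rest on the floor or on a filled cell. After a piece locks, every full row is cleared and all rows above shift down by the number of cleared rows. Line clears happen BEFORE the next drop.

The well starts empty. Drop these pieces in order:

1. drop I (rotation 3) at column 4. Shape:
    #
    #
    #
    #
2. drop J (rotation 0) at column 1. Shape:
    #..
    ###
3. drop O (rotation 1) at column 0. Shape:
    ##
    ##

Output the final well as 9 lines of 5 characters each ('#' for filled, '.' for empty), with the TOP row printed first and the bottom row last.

Drop 1: I rot3 at col 4 lands with bottom-row=0; cleared 0 line(s) (total 0); column heights now [0 0 0 0 4], max=4
Drop 2: J rot0 at col 1 lands with bottom-row=0; cleared 0 line(s) (total 0); column heights now [0 2 1 1 4], max=4
Drop 3: O rot1 at col 0 lands with bottom-row=2; cleared 0 line(s) (total 0); column heights now [4 4 1 1 4], max=4

Answer: .....
.....
.....
.....
.....
##..#
##..#
.#..#
.####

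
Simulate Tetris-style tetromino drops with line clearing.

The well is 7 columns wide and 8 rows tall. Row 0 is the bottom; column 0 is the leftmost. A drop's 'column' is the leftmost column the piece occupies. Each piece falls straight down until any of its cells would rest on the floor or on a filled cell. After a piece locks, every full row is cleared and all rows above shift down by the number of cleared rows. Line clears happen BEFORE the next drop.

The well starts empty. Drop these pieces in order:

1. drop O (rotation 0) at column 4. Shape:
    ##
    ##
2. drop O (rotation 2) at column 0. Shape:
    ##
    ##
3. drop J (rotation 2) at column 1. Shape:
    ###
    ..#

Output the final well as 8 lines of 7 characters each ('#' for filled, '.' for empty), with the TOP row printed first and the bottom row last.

Drop 1: O rot0 at col 4 lands with bottom-row=0; cleared 0 line(s) (total 0); column heights now [0 0 0 0 2 2 0], max=2
Drop 2: O rot2 at col 0 lands with bottom-row=0; cleared 0 line(s) (total 0); column heights now [2 2 0 0 2 2 0], max=2
Drop 3: J rot2 at col 1 lands with bottom-row=1; cleared 0 line(s) (total 0); column heights now [2 3 3 3 2 2 0], max=3

Answer: .......
.......
.......
.......
.......
.###...
##.###.
##..##.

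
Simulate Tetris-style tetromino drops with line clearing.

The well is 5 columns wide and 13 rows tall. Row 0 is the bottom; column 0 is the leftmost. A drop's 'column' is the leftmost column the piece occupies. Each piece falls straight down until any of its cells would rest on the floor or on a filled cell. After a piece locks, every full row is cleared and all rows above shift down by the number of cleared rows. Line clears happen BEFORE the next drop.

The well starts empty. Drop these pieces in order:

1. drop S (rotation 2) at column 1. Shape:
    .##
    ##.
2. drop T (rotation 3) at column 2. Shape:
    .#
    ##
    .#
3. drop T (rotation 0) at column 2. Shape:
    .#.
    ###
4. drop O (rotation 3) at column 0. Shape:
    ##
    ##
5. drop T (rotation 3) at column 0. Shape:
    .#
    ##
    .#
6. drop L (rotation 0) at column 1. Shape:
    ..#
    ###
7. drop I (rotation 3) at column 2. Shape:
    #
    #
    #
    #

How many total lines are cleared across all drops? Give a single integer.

Answer: 0

Derivation:
Drop 1: S rot2 at col 1 lands with bottom-row=0; cleared 0 line(s) (total 0); column heights now [0 1 2 2 0], max=2
Drop 2: T rot3 at col 2 lands with bottom-row=2; cleared 0 line(s) (total 0); column heights now [0 1 4 5 0], max=5
Drop 3: T rot0 at col 2 lands with bottom-row=5; cleared 0 line(s) (total 0); column heights now [0 1 6 7 6], max=7
Drop 4: O rot3 at col 0 lands with bottom-row=1; cleared 0 line(s) (total 0); column heights now [3 3 6 7 6], max=7
Drop 5: T rot3 at col 0 lands with bottom-row=3; cleared 0 line(s) (total 0); column heights now [5 6 6 7 6], max=7
Drop 6: L rot0 at col 1 lands with bottom-row=7; cleared 0 line(s) (total 0); column heights now [5 8 8 9 6], max=9
Drop 7: I rot3 at col 2 lands with bottom-row=8; cleared 0 line(s) (total 0); column heights now [5 8 12 9 6], max=12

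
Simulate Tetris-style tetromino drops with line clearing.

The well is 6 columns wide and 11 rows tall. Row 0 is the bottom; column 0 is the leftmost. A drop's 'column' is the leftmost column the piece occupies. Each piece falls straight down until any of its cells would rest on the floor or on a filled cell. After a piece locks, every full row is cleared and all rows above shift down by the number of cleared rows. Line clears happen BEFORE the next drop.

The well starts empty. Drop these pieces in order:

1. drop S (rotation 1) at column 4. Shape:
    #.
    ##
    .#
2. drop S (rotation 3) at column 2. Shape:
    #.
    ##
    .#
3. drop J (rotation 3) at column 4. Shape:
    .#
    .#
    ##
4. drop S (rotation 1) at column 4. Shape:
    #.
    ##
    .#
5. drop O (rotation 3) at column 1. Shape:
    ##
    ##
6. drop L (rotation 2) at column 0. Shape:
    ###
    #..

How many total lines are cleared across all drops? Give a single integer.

Answer: 0

Derivation:
Drop 1: S rot1 at col 4 lands with bottom-row=0; cleared 0 line(s) (total 0); column heights now [0 0 0 0 3 2], max=3
Drop 2: S rot3 at col 2 lands with bottom-row=0; cleared 0 line(s) (total 0); column heights now [0 0 3 2 3 2], max=3
Drop 3: J rot3 at col 4 lands with bottom-row=3; cleared 0 line(s) (total 0); column heights now [0 0 3 2 4 6], max=6
Drop 4: S rot1 at col 4 lands with bottom-row=6; cleared 0 line(s) (total 0); column heights now [0 0 3 2 9 8], max=9
Drop 5: O rot3 at col 1 lands with bottom-row=3; cleared 0 line(s) (total 0); column heights now [0 5 5 2 9 8], max=9
Drop 6: L rot2 at col 0 lands with bottom-row=4; cleared 0 line(s) (total 0); column heights now [6 6 6 2 9 8], max=9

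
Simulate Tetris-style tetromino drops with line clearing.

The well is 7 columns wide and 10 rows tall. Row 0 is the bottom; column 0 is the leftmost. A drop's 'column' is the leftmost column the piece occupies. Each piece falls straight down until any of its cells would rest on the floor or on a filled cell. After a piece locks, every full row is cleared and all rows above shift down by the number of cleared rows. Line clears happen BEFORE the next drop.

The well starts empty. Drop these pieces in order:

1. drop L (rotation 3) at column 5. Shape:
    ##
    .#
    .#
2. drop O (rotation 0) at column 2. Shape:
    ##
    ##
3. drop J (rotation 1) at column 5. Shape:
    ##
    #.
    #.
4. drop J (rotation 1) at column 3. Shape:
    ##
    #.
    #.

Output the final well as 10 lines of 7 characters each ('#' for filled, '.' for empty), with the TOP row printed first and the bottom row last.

Drop 1: L rot3 at col 5 lands with bottom-row=0; cleared 0 line(s) (total 0); column heights now [0 0 0 0 0 3 3], max=3
Drop 2: O rot0 at col 2 lands with bottom-row=0; cleared 0 line(s) (total 0); column heights now [0 0 2 2 0 3 3], max=3
Drop 3: J rot1 at col 5 lands with bottom-row=3; cleared 0 line(s) (total 0); column heights now [0 0 2 2 0 6 6], max=6
Drop 4: J rot1 at col 3 lands with bottom-row=2; cleared 0 line(s) (total 0); column heights now [0 0 2 5 5 6 6], max=6

Answer: .......
.......
.......
.......
.....##
...###.
...#.#.
...#.##
..##..#
..##..#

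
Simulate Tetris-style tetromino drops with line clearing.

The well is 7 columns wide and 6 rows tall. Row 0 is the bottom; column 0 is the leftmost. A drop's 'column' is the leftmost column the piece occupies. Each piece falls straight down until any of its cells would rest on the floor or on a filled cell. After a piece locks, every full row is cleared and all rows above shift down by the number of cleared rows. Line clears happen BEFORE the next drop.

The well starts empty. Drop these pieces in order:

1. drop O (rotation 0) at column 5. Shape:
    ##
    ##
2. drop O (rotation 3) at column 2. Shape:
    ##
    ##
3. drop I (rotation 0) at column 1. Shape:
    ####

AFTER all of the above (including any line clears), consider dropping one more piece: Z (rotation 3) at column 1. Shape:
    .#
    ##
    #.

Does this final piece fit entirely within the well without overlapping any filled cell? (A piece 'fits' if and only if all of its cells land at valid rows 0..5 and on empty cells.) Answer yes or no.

Drop 1: O rot0 at col 5 lands with bottom-row=0; cleared 0 line(s) (total 0); column heights now [0 0 0 0 0 2 2], max=2
Drop 2: O rot3 at col 2 lands with bottom-row=0; cleared 0 line(s) (total 0); column heights now [0 0 2 2 0 2 2], max=2
Drop 3: I rot0 at col 1 lands with bottom-row=2; cleared 0 line(s) (total 0); column heights now [0 3 3 3 3 2 2], max=3
Test piece Z rot3 at col 1 (width 2): heights before test = [0 3 3 3 3 2 2]; fits = True

Answer: yes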